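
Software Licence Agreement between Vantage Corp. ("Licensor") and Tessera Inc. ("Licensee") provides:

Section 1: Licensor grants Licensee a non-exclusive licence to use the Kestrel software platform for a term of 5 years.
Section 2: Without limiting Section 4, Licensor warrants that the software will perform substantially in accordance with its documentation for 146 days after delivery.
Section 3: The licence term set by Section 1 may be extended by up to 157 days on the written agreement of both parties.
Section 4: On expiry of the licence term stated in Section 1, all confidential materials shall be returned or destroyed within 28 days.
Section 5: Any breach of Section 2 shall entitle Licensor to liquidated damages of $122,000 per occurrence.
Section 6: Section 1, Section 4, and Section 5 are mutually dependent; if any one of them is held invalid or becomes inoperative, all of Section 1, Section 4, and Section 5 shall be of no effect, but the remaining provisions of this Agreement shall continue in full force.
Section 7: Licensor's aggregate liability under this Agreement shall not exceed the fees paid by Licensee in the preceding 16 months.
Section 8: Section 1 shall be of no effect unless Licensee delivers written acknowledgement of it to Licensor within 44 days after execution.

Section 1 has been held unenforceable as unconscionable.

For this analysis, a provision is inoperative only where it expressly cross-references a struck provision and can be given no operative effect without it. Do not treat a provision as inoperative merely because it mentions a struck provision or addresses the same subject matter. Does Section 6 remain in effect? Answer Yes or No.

Yes

Section 1 is struck. The whole of Section 3 is the extension of the licence term, defined by reference to Section 1, so Section 3 cannot stand once Section 1 is removed. Section 4 operates only by reference to Section 1, so it falls with Section 1. Section 8 operates only by reference to Section 1, so it falls with Section 1. Section 2 mentions Section 4 but its own obligation stands independently of Section 4, so Section 2 is not affected. Section 6 declares Section 1, Section 4, and Section 5 mutually dependent; since one of them has fallen, all of them are of no effect. That brings down Section 5 as well. The remainder continues in force under Section 6. The provisions still in force are Section 2, Section 6, and Section 7. Section 6 is among the surviving provisions, so the answer is yes.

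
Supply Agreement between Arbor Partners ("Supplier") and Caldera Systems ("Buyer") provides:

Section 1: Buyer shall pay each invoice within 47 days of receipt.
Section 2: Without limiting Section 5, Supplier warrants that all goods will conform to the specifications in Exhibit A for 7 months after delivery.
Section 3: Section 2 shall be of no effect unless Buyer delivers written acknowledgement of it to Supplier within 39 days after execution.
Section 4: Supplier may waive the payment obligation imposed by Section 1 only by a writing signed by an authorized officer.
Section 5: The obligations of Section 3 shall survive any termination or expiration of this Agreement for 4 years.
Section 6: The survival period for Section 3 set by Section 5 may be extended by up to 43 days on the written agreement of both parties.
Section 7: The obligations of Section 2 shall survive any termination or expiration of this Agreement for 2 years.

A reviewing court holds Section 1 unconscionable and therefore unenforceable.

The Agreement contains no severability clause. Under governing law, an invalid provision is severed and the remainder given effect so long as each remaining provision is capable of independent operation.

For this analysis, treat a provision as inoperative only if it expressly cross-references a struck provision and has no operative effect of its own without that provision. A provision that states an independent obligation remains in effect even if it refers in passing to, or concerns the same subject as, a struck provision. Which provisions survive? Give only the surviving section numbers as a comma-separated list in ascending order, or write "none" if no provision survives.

2, 3, 5, 6, 7

Section 1 is struck. Section 4 operates only by reference to Section 1, so it falls with Section 1. With no severability clause, the stated default rule severs what cannot stand and enforces each remaining provision that can operate on its own. Section 2, Section 3, Section 5, Section 6, and Section 7 remain in effect.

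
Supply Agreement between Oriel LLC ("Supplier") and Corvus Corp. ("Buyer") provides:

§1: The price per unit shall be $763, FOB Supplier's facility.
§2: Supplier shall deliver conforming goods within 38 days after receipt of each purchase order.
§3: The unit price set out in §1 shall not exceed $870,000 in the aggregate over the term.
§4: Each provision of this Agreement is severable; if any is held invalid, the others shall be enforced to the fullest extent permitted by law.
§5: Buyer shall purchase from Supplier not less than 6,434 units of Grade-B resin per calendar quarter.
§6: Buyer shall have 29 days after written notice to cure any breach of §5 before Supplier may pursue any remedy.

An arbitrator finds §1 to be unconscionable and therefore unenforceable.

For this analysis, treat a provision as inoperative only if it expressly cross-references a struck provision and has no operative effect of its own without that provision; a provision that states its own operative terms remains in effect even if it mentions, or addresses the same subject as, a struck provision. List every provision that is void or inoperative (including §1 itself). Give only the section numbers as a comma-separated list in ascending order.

1, 3

§1 is struck. §3 does nothing except set the aggregate cap on the unit price by reference to §1; with §1 gone it has no independent effect and is inoperative. Under the severability clause in §4, the remaining provisions continue in force. §2, §4, §5, and §6 remain in effect.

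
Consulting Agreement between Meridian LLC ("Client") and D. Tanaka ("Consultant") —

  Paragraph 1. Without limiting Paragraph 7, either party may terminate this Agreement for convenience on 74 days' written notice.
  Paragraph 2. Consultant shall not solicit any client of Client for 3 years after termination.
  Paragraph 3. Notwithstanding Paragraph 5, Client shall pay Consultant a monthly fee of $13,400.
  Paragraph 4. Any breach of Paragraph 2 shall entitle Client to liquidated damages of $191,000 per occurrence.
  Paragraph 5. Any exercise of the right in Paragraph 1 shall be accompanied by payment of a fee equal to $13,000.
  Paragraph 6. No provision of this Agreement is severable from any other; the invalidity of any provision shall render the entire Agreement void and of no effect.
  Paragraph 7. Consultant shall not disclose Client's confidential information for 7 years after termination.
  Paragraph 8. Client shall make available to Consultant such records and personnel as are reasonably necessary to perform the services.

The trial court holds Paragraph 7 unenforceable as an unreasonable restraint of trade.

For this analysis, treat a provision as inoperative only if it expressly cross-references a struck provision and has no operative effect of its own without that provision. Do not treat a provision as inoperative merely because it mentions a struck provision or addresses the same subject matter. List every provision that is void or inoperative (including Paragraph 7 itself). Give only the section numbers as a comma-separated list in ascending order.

Paragraph 7 is struck. Nothing else in the Agreement is defined by reference to Paragraph 7. Paragraph 6 provides that the Agreement is not severable, so the invalidity of any one provision voids the entire Agreement. No provision of the Agreement survives.

1, 2, 3, 4, 5, 6, 7, 8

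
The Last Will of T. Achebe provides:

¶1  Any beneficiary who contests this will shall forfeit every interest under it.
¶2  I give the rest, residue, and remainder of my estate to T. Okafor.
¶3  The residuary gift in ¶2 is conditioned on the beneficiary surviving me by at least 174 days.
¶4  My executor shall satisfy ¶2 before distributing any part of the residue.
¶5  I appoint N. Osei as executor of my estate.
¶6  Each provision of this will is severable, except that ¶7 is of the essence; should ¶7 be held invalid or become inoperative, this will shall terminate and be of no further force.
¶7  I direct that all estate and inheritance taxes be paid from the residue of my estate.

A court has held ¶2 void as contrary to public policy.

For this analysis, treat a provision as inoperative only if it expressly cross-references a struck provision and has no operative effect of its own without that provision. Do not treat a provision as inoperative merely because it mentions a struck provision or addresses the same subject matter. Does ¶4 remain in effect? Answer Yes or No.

No

¶2 is struck. ¶3 operates only by reference to ¶2, so it falls with ¶2. The only function of ¶4 is the priority direction for ¶2, so it cannot stand once ¶2 is removed. ¶6 makes ¶7 an essential term, but ¶7 is unaffected, so the severability proviso in ¶6 preserves the remaining provisions. That leaves ¶1, ¶5, ¶6, and ¶7 in effect. ¶4 is among the inoperative provisions, so the answer is no.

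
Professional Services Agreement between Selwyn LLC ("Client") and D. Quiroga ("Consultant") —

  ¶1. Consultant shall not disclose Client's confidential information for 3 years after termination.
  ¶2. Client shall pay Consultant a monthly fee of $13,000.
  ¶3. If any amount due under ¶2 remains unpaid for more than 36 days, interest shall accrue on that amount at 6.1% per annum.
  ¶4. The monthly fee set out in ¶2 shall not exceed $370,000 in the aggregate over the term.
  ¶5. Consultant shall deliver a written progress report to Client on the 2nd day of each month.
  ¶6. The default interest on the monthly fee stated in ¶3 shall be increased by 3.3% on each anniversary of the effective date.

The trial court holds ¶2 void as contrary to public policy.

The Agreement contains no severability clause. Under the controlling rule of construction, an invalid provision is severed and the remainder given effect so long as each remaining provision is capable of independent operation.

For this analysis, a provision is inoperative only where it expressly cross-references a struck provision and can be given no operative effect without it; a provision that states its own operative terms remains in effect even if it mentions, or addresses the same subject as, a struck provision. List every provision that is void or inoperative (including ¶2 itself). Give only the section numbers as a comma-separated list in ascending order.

2, 3, 4, 6

¶2 is struck. ¶3 has no operative effect of its own apart from ¶2 and is therefore inoperative. ¶4 does nothing except set the aggregate cap on the monthly fee by reference to ¶2; with ¶2 gone it has no independent effect and is inoperative. ¶6 does nothing except set the escalation of the default interest on the monthly fee by reference to ¶3; with ¶3 gone it has no independent effect and is inoperative. With no severability clause, the stated default rule severs what cannot stand and enforces each remaining provision that can operate on its own. ¶1 and ¶5 remain in effect.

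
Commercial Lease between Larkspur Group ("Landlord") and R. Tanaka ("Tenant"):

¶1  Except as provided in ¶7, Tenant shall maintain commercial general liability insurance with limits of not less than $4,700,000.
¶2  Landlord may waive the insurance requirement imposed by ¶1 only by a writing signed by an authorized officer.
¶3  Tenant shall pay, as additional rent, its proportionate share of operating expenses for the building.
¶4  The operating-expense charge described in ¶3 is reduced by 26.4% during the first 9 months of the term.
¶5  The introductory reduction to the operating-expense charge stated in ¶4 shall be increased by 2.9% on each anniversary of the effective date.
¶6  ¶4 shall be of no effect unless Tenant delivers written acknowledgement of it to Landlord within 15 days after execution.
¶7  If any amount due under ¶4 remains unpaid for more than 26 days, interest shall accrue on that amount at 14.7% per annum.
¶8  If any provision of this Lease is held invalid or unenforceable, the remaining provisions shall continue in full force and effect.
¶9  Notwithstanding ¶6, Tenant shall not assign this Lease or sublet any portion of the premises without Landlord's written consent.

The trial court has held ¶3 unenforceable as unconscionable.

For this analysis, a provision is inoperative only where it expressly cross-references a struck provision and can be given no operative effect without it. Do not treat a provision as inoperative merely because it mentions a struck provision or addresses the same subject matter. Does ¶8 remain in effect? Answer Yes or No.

¶3 is struck. ¶4 operates only by reference to ¶3, so it falls with ¶3. ¶5 does nothing except set the escalation of the introductory reduction to the operating-expense charge by reference to ¶4; with ¶4 gone it has no independent effect and is inoperative. The only function of ¶6 is the acknowledgement condition for ¶4, so it cannot stand once ¶4 is removed. ¶7 does nothing except set the default interest on the introductory reduction to the operating-expense charge by reference to ¶4; with ¶4 gone it has no independent effect and is inoperative. ¶9 mentions ¶6 but its own obligation stands independently of ¶6, so ¶9 is not affected. Although ¶1 refers to ¶7, its operative terms do not depend on ¶7, so it remains in effect. Under the severability clause in ¶8, the remaining provisions continue in force. ¶1, ¶2, ¶8, and ¶9 remain in effect. ¶8 is among the surviving provisions, so the answer is yes.

Yes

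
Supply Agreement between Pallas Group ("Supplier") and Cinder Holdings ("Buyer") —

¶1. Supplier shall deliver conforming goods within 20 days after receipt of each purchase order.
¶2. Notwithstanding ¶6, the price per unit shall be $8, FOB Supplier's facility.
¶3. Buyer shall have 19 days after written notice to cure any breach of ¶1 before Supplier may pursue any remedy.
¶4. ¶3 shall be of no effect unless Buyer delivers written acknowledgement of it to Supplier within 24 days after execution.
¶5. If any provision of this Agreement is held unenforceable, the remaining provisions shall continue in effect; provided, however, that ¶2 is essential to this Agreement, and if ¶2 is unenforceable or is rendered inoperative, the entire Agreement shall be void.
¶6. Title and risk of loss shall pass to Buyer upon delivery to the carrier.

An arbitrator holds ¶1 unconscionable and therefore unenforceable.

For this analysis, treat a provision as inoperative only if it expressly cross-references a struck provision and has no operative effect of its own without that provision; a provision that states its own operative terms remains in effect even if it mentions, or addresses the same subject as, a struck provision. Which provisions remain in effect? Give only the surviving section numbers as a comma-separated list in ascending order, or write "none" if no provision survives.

2, 5, 6

¶1 is struck. ¶3 merely fixes the cure period for breach of ¶1; with ¶1 gone it has nothing to operate on and falls away. ¶4 merely fixes the acknowledgement condition for ¶3; with ¶3 gone it has nothing to operate on and falls away. ¶5 makes ¶2 an essential term, but ¶2 is unaffected, so the severability proviso in ¶5 preserves the remaining provisions. That leaves ¶2, ¶5, and ¶6 in effect.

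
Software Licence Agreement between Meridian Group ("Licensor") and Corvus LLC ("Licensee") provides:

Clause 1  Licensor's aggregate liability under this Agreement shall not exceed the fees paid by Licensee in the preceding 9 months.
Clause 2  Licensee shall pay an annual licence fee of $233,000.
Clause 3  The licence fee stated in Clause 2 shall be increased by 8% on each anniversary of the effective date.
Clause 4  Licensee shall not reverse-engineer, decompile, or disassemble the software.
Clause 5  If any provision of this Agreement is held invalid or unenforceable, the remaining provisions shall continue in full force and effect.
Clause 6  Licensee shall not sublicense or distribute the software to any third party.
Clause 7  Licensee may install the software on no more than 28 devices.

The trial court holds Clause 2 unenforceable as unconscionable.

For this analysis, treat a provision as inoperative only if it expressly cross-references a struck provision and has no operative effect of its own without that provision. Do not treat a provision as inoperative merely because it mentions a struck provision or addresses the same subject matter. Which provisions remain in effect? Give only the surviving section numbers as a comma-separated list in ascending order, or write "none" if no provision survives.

Clause 2 is struck. Clause 3 has no operative effect of its own apart from Clause 2 and is therefore inoperative. Under the severability clause in Clause 5, the remaining provisions continue in force. The provisions still in force are Clause 1, Clause 4, Clause 5, Clause 6, and Clause 7.

1, 4, 5, 6, 7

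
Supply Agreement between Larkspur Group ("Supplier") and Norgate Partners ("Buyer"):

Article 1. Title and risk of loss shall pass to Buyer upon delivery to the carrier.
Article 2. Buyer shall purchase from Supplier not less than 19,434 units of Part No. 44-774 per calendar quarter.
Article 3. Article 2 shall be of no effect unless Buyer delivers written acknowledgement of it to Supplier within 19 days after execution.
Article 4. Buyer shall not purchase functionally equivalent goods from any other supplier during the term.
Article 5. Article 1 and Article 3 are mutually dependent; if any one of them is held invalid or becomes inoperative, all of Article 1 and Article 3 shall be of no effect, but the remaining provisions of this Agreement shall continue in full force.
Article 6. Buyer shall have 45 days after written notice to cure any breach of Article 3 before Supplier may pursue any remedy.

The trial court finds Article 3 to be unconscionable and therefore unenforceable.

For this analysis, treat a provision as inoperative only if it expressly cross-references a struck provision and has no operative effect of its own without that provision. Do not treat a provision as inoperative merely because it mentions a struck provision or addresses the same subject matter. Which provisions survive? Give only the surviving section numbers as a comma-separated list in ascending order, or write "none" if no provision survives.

2, 4, 5

Article 3 is struck. Article 6 merely fixes the cure period for breach of Article 3; with Article 3 gone it has nothing to operate on and falls away. Article 5 declares Article 1 and Article 3 mutually dependent; since one of them has fallen, all of them are of no effect. That brings down Article 1 as well. The remainder continues in force under Article 5. Article 2, Article 4, and Article 5 remain in effect.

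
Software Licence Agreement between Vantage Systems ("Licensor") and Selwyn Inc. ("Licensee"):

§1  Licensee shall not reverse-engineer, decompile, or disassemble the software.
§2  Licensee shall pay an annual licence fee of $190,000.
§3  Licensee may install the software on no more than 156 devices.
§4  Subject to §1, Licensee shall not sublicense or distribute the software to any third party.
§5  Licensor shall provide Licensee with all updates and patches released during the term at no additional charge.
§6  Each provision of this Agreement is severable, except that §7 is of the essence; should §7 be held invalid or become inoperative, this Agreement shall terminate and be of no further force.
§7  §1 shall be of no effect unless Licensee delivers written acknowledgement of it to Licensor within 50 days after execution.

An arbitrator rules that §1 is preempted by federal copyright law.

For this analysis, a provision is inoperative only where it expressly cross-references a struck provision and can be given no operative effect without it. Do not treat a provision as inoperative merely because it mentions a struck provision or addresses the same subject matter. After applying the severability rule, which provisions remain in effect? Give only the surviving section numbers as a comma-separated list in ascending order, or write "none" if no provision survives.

none

§1 is struck. The only function of §7 is the acknowledgement condition for §1, so it cannot stand once §1 is removed. §6 makes §7 an essential term, and §7 has been rendered inoperative by the cascade; under §6, the entire Agreement is therefore void. No provision of the Agreement survives.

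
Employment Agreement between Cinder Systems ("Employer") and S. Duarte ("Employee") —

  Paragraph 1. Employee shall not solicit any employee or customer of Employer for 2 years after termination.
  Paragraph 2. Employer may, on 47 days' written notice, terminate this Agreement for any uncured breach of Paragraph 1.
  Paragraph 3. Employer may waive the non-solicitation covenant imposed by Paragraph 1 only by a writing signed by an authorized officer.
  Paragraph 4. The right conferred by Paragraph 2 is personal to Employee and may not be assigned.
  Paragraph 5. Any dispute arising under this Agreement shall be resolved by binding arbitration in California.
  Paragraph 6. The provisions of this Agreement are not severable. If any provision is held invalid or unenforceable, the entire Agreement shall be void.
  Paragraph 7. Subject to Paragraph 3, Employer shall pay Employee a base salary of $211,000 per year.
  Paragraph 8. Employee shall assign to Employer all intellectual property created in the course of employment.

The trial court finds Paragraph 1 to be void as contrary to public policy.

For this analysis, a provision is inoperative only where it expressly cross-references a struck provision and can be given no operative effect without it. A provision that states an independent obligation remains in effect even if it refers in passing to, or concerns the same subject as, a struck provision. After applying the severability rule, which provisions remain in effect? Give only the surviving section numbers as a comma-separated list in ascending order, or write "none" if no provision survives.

none

Paragraph 1 is struck. Paragraph 2 merely fixes the termination right for breach of Paragraph 1; with Paragraph 1 gone it has nothing to operate on and falls away. Paragraph 3 merely fixes the waiver condition for Paragraph 1; with Paragraph 1 gone it has nothing to operate on and falls away. Paragraph 4 has no operative effect of its own apart from Paragraph 2 and is therefore inoperative. Paragraph 6 provides that the Agreement is not severable, so the invalidity of any one provision voids the entire Agreement. No provision of the Agreement survives.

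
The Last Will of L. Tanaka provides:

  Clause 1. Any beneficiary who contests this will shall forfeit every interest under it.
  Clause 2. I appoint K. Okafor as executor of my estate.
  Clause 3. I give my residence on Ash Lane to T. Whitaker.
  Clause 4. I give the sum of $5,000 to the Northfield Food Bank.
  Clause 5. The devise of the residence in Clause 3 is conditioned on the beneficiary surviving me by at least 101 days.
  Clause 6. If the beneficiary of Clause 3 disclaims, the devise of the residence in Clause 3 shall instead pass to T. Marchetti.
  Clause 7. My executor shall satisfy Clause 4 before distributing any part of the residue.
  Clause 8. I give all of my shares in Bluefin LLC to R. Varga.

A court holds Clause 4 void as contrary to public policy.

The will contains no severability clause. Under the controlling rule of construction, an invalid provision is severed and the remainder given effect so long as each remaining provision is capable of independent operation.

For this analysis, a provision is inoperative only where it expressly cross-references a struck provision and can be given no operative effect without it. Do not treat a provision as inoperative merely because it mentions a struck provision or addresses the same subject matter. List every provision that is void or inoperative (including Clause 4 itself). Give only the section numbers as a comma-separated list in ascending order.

4, 7

Clause 4 is struck. The only function of Clause 7 is the priority direction for Clause 4, so it cannot stand once Clause 4 is removed. With no severability clause, the stated default rule severs what cannot stand and enforces each remaining provision that can operate on its own. That leaves Clause 1, Clause 2, Clause 3, Clause 5, Clause 6, and Clause 8 in effect.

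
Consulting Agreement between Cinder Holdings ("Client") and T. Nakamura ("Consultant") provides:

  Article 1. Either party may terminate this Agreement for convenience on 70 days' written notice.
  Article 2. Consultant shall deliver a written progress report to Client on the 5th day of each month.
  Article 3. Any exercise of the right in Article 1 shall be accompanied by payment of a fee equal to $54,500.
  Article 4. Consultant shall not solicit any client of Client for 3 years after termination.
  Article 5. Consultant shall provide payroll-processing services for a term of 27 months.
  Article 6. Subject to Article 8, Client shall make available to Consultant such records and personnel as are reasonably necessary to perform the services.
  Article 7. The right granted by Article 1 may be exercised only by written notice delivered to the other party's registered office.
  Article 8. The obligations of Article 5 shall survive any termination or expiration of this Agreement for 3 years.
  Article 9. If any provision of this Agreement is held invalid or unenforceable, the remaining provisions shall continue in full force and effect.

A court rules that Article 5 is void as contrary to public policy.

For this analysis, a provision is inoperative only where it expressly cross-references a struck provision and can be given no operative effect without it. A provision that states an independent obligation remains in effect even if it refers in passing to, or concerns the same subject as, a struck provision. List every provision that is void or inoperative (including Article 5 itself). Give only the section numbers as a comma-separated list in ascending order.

5, 8

Article 5 is struck. The only function of Article 8 is the survival period for Article 5, so it cannot stand once Article 5 is removed. Although Article 6 refers to Article 8, its operative terms do not depend on Article 8, so it remains in effect. Article 9 is a severability clause and preserves every provision that can still be given independent effect. Article 1, Article 2, Article 3, Article 4, Article 6, Article 7, and Article 9 remain in effect.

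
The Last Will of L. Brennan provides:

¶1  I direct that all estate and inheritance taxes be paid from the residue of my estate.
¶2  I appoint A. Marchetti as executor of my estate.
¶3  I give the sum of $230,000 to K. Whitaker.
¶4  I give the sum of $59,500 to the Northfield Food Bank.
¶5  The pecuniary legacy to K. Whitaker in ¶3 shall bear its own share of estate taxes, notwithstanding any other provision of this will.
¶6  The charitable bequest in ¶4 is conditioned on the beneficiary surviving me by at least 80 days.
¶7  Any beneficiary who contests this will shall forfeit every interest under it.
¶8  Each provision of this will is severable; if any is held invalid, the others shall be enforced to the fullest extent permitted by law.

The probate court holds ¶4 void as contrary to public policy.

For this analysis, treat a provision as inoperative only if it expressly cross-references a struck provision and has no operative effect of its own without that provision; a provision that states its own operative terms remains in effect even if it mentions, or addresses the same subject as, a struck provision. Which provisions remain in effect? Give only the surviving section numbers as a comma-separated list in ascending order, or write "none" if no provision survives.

1, 2, 3, 5, 7, 8

¶4 is struck. ¶6 merely fixes the survivorship condition on ¶4; with ¶4 gone it has nothing to operate on and falls away. ¶8 is a severability clause and preserves every provision that can still be given independent effect. That leaves ¶1, ¶2, ¶3, ¶5, ¶7, and ¶8 in effect.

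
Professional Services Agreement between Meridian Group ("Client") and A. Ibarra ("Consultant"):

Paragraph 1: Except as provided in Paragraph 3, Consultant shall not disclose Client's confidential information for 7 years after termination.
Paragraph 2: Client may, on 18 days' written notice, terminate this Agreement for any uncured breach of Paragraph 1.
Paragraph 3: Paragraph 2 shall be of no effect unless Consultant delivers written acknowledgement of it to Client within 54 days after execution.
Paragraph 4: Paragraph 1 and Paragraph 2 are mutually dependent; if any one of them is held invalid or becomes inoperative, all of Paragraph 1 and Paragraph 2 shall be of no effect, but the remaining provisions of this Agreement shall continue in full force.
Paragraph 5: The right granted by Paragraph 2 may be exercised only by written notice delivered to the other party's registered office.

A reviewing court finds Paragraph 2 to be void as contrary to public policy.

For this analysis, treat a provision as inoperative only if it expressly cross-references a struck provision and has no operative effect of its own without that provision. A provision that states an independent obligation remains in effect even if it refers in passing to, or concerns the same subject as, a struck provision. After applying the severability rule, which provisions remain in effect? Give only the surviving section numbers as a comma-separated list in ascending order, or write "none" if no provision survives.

Paragraph 2 is struck. The only function of Paragraph 3 is the acknowledgement condition for Paragraph 2, so it cannot stand once Paragraph 2 is removed. Paragraph 5 merely fixes the notice requirement for Paragraph 2; with Paragraph 2 gone it has nothing to operate on and falls away. Paragraph 4 declares Paragraph 1 and Paragraph 2 mutually dependent; since one of them has fallen, all of them are of no effect. That brings down Paragraph 1 as well. The remainder continues in force under Paragraph 4. Only Paragraph 4 remains in effect.

4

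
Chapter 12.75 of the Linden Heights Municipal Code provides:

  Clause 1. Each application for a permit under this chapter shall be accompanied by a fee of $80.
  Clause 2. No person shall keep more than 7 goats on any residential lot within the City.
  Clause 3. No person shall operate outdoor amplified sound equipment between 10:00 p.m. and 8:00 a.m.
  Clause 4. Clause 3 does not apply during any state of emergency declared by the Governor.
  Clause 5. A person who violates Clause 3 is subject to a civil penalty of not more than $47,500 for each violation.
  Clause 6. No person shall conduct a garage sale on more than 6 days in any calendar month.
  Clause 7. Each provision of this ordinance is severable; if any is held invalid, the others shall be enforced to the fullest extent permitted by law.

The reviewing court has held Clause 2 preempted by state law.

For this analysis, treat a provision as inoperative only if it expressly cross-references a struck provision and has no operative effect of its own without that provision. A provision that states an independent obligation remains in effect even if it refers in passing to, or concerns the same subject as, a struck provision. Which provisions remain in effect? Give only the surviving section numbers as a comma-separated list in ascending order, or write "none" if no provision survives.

1, 3, 4, 5, 6, 7

Clause 2 is struck. No other provision's operative terms depend on Clause 2. Clause 7 is a severability clause and preserves every provision that can still be given independent effect. That leaves Clause 1, Clause 3, Clause 4, Clause 5, Clause 6, and Clause 7 in effect.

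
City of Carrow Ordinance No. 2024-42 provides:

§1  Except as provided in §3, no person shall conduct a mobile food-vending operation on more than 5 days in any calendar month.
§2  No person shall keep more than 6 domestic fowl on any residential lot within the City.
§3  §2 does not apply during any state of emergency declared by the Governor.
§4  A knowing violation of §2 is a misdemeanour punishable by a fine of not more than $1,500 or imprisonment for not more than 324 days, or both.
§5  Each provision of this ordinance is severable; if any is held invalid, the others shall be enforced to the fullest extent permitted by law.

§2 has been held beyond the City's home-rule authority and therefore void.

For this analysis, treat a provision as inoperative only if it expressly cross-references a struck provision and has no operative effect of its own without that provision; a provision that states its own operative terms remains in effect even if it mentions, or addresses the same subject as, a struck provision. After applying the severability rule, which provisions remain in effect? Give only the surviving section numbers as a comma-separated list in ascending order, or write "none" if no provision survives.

§2 is struck. §3 merely fixes the emergency suspension of §2; with §2 gone it has nothing to operate on and falls away. §4 merely fixes the criminal penalty for violating §2; with §2 gone it has nothing to operate on and falls away. §1 mentions §3 but its own obligation stands independently of §3, so §1 is not affected. §5 is a severability clause and preserves every provision that can still be given independent effect. That leaves §1 and §5 in effect.

1, 5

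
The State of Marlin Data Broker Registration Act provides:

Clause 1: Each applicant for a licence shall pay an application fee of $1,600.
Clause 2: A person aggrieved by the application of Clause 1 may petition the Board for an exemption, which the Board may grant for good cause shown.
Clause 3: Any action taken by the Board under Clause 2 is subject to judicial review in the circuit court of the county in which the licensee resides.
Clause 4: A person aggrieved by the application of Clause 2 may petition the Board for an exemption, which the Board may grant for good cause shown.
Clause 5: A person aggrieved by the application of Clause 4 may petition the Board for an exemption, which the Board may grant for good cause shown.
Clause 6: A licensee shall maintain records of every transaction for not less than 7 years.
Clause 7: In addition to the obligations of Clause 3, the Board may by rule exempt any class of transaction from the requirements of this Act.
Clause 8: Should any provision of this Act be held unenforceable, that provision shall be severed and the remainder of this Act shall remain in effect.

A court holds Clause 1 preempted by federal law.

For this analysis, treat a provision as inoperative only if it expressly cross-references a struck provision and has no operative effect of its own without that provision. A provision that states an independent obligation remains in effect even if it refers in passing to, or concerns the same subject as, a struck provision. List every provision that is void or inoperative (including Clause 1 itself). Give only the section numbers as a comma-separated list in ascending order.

1, 2, 3, 4, 5

Clause 1 is struck. Clause 2 merely fixes the exemption procedure for Clause 1; with Clause 1 gone it has nothing to operate on and falls away. The only function of Clause 3 is the judicial-review right for Clause 2, so it cannot stand once Clause 2 is removed. Clause 4 merely fixes the exemption procedure for Clause 2; with Clause 2 gone it has nothing to operate on and falls away. The only function of Clause 5 is the exemption procedure for Clause 4, so it cannot stand once Clause 4 is removed. Clause 7 mentions Clause 3 but its own obligation stands independently of Clause 3, so Clause 7 is not affected. Clause 8 is a severability clause and preserves every provision that can still be given independent effect. That leaves Clause 6, Clause 7, and Clause 8 in effect.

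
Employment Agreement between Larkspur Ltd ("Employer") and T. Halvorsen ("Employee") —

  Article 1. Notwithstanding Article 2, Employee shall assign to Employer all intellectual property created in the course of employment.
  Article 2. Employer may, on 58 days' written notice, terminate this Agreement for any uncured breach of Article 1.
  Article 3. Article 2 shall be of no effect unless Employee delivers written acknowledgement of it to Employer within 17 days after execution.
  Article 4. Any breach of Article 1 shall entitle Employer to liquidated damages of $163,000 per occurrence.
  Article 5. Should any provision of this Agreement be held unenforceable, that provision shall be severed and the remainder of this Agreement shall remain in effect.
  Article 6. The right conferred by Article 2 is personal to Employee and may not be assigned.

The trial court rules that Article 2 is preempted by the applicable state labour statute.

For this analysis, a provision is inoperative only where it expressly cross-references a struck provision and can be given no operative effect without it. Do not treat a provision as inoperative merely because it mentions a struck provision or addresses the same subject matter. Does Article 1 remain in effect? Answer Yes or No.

Article 2 is struck. Article 3 has no operative effect of its own apart from Article 2 and is therefore inoperative. Article 6 merely fixes the non-assignment of Article 2; with Article 2 gone it has nothing to operate on and falls away. Although Article 1 refers to Article 2, its operative terms do not depend on Article 2, so it remains in effect. Under the severability clause in Article 5, the remaining provisions continue in force. That leaves Article 1, Article 4, and Article 5 in effect. Article 1 is among the surviving provisions, so the answer is yes.

Yes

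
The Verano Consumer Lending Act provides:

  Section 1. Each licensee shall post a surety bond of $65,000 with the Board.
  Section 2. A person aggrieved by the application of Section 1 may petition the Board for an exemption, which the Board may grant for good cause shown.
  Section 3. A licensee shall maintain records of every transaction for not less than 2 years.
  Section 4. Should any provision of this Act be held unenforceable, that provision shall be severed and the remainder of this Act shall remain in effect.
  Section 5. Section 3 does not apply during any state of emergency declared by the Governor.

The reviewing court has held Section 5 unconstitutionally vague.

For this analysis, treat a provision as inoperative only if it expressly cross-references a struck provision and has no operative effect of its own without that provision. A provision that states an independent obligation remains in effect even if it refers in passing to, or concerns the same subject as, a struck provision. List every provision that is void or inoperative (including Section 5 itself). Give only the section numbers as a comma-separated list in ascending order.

5

Section 5 is struck. No other provision's operative terms depend on Section 5. Section 4 is a severability clause and preserves every provision that can still be given independent effect. That leaves Section 1, Section 2, Section 3, and Section 4 in effect.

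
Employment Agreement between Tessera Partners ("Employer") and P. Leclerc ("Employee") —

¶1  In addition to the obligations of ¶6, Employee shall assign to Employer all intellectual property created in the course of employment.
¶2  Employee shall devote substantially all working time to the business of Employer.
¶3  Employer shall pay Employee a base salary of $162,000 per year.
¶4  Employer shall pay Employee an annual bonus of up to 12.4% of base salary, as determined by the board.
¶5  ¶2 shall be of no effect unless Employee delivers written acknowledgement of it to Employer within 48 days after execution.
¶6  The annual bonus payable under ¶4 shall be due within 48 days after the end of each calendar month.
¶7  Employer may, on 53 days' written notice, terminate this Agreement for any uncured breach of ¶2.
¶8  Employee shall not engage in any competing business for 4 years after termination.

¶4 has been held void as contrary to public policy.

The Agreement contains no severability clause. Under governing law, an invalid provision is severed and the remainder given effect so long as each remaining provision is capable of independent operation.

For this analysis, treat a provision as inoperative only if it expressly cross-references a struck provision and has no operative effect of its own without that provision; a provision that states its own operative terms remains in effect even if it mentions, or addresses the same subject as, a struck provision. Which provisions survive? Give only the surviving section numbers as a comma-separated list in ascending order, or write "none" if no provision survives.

1, 2, 3, 5, 7, 8

¶4 is struck. ¶6 has no operative effect of its own apart from ¶4 and is therefore inoperative. ¶1 mentions ¶6 but its own obligation stands independently of ¶6, so ¶1 is not affected. With no severability clause, the stated default rule severs what cannot stand and enforces each remaining provision that can operate on its own. That leaves ¶1, ¶2, ¶3, ¶5, ¶7, and ¶8 in effect.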